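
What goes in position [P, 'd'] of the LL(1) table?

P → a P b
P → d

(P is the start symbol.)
To find M[P, 'd'], we find productions for P where 'd' is in the predict set (PREDICT(N → α) = (FIRST(α) \ {ε}) ∪ (FOLLOW(N) if α ⇒* ε)).

P → a P b: PREDICT = { 'a' }
P → d: PREDICT = { 'd' }
  'd' is in predict set, so this production goes in M[P, 'd']

M[P, 'd'] = P → d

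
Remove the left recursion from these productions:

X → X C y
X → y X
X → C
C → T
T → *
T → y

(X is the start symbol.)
X → y X X'
X → C X'
X' → C y X'
X' → ε
C → T
T → *
T → y

X is directly left-recursive. The standard transformation for
  A → A α₁ | ... | A α_m | β₁ | ... | β_n
is
  A  → β₁ A' | ... | β_n A'
  A' → α₁ A' | ... | α_m A' | ε

X → y X becomes X → y X X'
X → C becomes X → C X'
X → X C y becomes X' → C y X'
Add X' → ε

Productions for other non-terminals are unchanged:
  C → T
  T → *
  T → y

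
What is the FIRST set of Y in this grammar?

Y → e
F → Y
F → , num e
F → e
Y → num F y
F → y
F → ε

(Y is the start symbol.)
{ 'e', 'num' }

From Y → e:
  - e is a terminal: add 'e' and stop
From Y → num F y:
  - num is a terminal: add 'num' and stop

Collecting: FIRST(Y) = { 'e', 'num' }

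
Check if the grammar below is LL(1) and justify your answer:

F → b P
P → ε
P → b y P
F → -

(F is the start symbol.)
A grammar is LL(1) if for each non-terminal N with multiple productions, the predict sets of those productions are pairwise disjoint, where PREDICT(N → α) = (FIRST(α) \ {ε}) ∪ (FOLLOW(N) if α ⇒* ε).

Relevant sets:
  FOLLOW(P) = { $ }

For F:
  PREDICT(F → b P) = { 'b' }
  PREDICT(F → '-') = { '-' }
For P:
  PREDICT(P → ε) = { $ }
  PREDICT(P → b y P) = { 'b' }

All predict sets are disjoint. The grammar IS LL(1).

Answer: Yes, the grammar is LL(1).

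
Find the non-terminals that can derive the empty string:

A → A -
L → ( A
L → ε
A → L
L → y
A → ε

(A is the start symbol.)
{ 'A', 'L' }

ε-productions: L → ε, A → ε
So L, A are immediately nullable.
Every non-terminal is now nullable.
Nullable = { 'A', 'L' }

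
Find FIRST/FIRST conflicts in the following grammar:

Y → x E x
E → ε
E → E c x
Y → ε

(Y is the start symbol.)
A FIRST/FIRST conflict occurs when two productions N → α and N → β for the same non-terminal have FIRST(α) ∩ FIRST(β) ≠ ∅ (with ε ∈ FIRST of a nullable right-hand side, so two nullable alternatives also conflict).

FIRST sets of the non-terminals at (or reachable through a nullable prefix from) the front of some alternative:
  FIRST(E) = { 'c', ε }

Productions for Y:
  Y → x E x: FIRST = { 'x' }
  Y → ε: FIRST = { ε }
Productions for E:
  E → ε: FIRST = { ε }
  E → E c x: FIRST = { 'c' }

All alternatives of each non-terminal have pairwise disjoint FIRST sets.

Answer: No FIRST/FIRST conflicts.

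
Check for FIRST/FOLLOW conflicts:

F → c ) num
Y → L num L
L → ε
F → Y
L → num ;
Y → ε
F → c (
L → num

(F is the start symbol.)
A FIRST/FOLLOW conflict occurs when a non-terminal N has a nullable alternative N → β (β ⇒* ε) and another alternative N → α with FIRST(α) ∩ FOLLOW(N) ≠ ∅: on such a lookahead the parser cannot decide between expanding α and letting N vanish via β.

Nullable non-terminals: F, L, Y.
FIRST sets used below: FIRST(Y) = { 'num', ε }, FIRST(L) = { 'num', ε }

F: nullable alternative(s) F → Y; FOLLOW(F) = { $ }
  F → c ) num: FIRST \ {ε} = { 'c' } — disjoint from FOLLOW(F)
  F → Y: FIRST \ {ε} = { 'num' } — this is the only nullable alternative, skip
  F → c (: FIRST \ {ε} = { 'c' } — disjoint from FOLLOW(F)

L: nullable alternative(s) L → ε; FOLLOW(L) = { $, 'num' }
  L → ε: FIRST \ {ε} = { } — this is the only nullable alternative, skip
  L → num ;: FIRST \ {ε} = { 'num' } — overlaps FOLLOW(L) on { 'num' }: CONFLICT
  L → num: FIRST \ {ε} = { 'num' } — overlaps FOLLOW(L) on { 'num' }: CONFLICT

Y: nullable alternative(s) Y → ε; FOLLOW(Y) = { $ }
  Y → L num L: FIRST \ {ε} = { 'num' } — disjoint from FOLLOW(Y)
  Y → ε: FIRST \ {ε} = { } — this is the only nullable alternative, skip

So the grammar has 2 FIRST/FOLLOW conflicts (marked CONFLICT above).

Answer: Yes. L → num ';' with FOLLOW(L) on { 'num' }; L → num with FOLLOW(L) on { 'num' }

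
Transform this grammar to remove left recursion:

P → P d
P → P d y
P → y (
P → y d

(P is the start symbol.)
P → y ( P'
P → y d P'
P' → d P'
P' → d y P'
P' → ε

P is directly left-recursive. The standard transformation for
  A → A α₁ | ... | A α_m | β₁ | ... | β_n
is
  A  → β₁ A' | ... | β_n A'
  A' → α₁ A' | ... | α_m A' | ε

P → y ( becomes P → y ( P'
P → y d becomes P → y d P'
P → P d becomes P' → d P'
P → P d y becomes P' → d y P'
Add P' → ε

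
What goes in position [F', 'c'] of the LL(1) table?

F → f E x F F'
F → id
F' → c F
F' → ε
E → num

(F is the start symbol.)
F' → c F, F' → ε

To find M[F', 'c'], we find productions for F' where 'c' is in the predict set (PREDICT(N → α) = (FIRST(α) \ {ε}) ∪ (FOLLOW(N) if α ⇒* ε)).

Relevant sets:
  FOLLOW(F') = { $, 'c' }

F' → c F: PREDICT = { 'c' }
  'c' is in predict set, so this production goes in M[F', 'c']
F' → ε: PREDICT = { $, 'c' }
  'c' is in predict set, so this production goes in M[F', 'c']

M[F', 'c'] = F' → c F, F' → ε  (a multiply-defined cell — the grammar is not LL(1))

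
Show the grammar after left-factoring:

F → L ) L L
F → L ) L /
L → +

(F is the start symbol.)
F → L ) L F'
F' → L
F' → /
L → +

Left-factoring transforms A → αβ₁ | αβ₂ into A → αA' and A' → β₁ | β₂
(α is the longest common prefix among the alternatives). Repeat until
no nonterminal has two alternatives with a common prefix.

Round 1: F has alternatives sharing prefix 'L ) L'. Introduce F': F → L ) L F'
  Add: F' → L
  Add: F' → /

No remaining common prefixes — done.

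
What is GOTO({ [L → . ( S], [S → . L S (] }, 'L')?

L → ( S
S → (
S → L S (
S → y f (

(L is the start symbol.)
GOTO(I, 'L') = CLOSURE({ [A → αX.β] : [A → α.Xβ] ∈ I, X = 'L' })

Items with dot before 'L', with the dot advanced:
  [S → . L S (] → [S → L . S (]
Closure of the advanced items:
  [S → L . S (] has the dot before S: add [S → . (], [S → . L S (], [S → . y f (]
  [S → . L S (] has the dot before L: add [L → . ( S]

GOTO = { [L → . ( S], [S → . (], [S → . L S (], [S → . y f (], [S → L . S (] }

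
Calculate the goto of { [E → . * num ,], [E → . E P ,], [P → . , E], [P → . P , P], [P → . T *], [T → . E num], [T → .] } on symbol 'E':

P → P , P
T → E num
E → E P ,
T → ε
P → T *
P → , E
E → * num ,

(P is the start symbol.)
GOTO(I, 'E') = CLOSURE({ [A → αX.β] : [A → α.Xβ] ∈ I, X = 'E' })

Items with dot before 'E', with the dot advanced:
  [E → . E P ,] → [E → E . P ,]
  [T → . E num] → [T → E . num]
Closure of the advanced items:
  [E → E . P ,] has the dot before P: add [P → . P , P], [P → . T *], [P → . , E]
  [P → . T *] has the dot before T: add [T → . E num], [T → .]
  [T → . E num] has the dot before E: add [E → . E P ,], [E → . * num ,]

GOTO = { [E → . * num ,], [E → . E P ,], [E → E . P ,], [P → . , E], [P → . P , P], [P → . T *], [T → . E num], [T → .], [T → E . num] }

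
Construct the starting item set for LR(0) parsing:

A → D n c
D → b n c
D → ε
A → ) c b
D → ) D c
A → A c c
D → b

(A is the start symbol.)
First, augment the grammar with A' → A
I₀ = CLOSURE({ [A' → . A] }):
  [A' → . A] has the dot before A: add [A → . D n c], [A → . ) c b], [A → . A c c]
  [A → . D n c] has the dot before D: add [D → . b n c], [D → .], [D → . ) D c], [D → . b]
No further items can be added.

I₀ = { [A → . ) c b], [A → . A c c], [A → . D n c], [A' → . A], [D → . ) D c], [D → . b n c], [D → . b], [D → .] }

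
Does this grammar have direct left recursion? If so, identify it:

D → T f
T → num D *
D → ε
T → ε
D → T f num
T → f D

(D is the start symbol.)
No direct left recursion

D → T f: starts with T
T → num D *: starts with num
D → ε: starts with ε
T → ε: starts with ε
D → T f num: starts with T
T → f D: starts with f

No direct left recursion found.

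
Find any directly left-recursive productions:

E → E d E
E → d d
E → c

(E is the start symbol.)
Yes, E is left-recursive

Direct left recursion occurs when N → N α for some non-terminal N (the right-hand side begins with the left-hand side itself).

E → E d E: LEFT RECURSIVE (starts with E)
E → d d: starts with d
E → c: starts with c

The grammar has direct left recursion on: E.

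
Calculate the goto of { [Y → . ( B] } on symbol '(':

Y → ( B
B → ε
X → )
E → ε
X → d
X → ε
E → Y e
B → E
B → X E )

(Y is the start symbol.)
{ [B → . E], [B → . X E )], [B → .], [E → . Y e], [E → .], [X → . )], [X → . d], [X → .], [Y → ( . B], [Y → . ( B] }

GOTO(I, '(') = CLOSURE({ [A → αX.β] : [A → α.Xβ] ∈ I, X = '(' })

Items with dot before '(', with the dot advanced:
  [Y → . ( B] → [Y → ( . B]
Closure of the advanced items:
  [Y → ( . B] has the dot before B: add [B → .], [B → . E], [B → . X E )]
  [B → . E] has the dot before E: add [E → .], [E → . Y e]
  [B → . X E )] has the dot before X: add [X → . )], [X → . d], [X → .]
  [E → . Y e] has the dot before Y: add [Y → . ( B]

GOTO = { [B → . E], [B → . X E )], [B → .], [E → . Y e], [E → .], [X → . )], [X → . d], [X → .], [Y → ( . B], [Y → . ( B] }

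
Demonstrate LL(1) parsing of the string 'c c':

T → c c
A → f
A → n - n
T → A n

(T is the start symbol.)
LL(1) parsing maintains a stack (initially the start symbol over $) and the input. At each step: if the stack top is a terminal, match it against the current input token; if it is a non-terminal N, replace it with the RHS of M[N, lookahead] (the unique production whose predict set contains the lookahead).

Stack is shown with the top on the left.

Stack  Input  Action
--------------------
T $    c c $  output T → c c
c c $  c c $  match 'c'
c $    c $    match 'c'
$      $      accept

The string is accepted.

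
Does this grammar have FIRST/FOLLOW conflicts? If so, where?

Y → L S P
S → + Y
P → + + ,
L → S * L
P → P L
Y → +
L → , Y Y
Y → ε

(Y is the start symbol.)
A FIRST/FOLLOW conflict occurs when a non-terminal N has a nullable alternative N → β (β ⇒* ε) and another alternative N → α with FIRST(α) ∩ FOLLOW(N) ≠ ∅: on such a lookahead the parser cannot decide between expanding α and letting N vanish via β.

Nullable non-terminals: Y.
FIRST sets used below: FIRST(L) = { '+', ',' }

Y: nullable alternative(s) Y → ε; FOLLOW(Y) = { $, '*', '+', ',' }
  Y → L S P: FIRST \ {ε} = { '+', ',' } — overlaps FOLLOW(Y) on { '+', ',' }: CONFLICT
  Y → +: FIRST \ {ε} = { '+' } — overlaps FOLLOW(Y) on { '+' }: CONFLICT
  Y → ε: FIRST \ {ε} = { } — this is the only nullable alternative, skip

L, P, S have no nullable alternative, so no FIRST/FOLLOW check is needed there.

So the grammar has 2 FIRST/FOLLOW conflicts (marked CONFLICT above).

Answer: Yes. Y → L S P with FOLLOW(Y) on { '+', ',' }; Y → '+' with FOLLOW(Y) on { '+' }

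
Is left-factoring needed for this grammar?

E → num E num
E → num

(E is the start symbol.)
Yes, E has productions with common prefix 'num'

Left-factoring is needed when two productions for the same non-terminal
share a common prefix on the right-hand side.

Productions for E:
  E → num E num
  E → num

Found common prefix 'num' in productions for E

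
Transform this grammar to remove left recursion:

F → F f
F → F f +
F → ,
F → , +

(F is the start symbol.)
F → , F'
F → , + F'
F' → f F'
F' → f + F'
F' → ε

F is directly left-recursive. The standard transformation for
  A → A α₁ | ... | A α_m | β₁ | ... | β_n
is
  A  → β₁ A' | ... | β_n A'
  A' → α₁ A' | ... | α_m A' | ε

F → , becomes F → , F'
F → , + becomes F → , + F'
F → F f becomes F' → f F'
F → F f + becomes F' → f + F'
Add F' → ε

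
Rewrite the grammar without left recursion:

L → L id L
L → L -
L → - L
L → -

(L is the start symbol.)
L → - L L'
L → - L'
L' → id L L'
L' → - L'
L' → ε

L is directly left-recursive. The standard transformation for
  A → A α₁ | ... | A α_m | β₁ | ... | β_n
is
  A  → β₁ A' | ... | β_n A'
  A' → α₁ A' | ... | α_m A' | ε

L → - L becomes L → - L L'
L → - becomes L → - L'
L → L id L becomes L' → id L L'
L → L - becomes L' → - L'
Add L' → ε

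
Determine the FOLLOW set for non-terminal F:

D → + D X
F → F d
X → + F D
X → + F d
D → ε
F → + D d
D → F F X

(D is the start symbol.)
To compute FOLLOW(F), find every occurrence of F on a right-hand side N → α F β: add FIRST(β) \ {ε}, and if β is empty or nullable also add FOLLOW(N). Iterate to a fixed point.

In F → F d: F is followed by d, add FIRST(d) \ {ε} = { 'd' }
In X → + F D: F is followed by D, add FIRST(D) \ {ε} = { '+' }
  D is nullable, so also add FOLLOW(X)
In X → + F d: F is followed by d, add FIRST(d) \ {ε} = { 'd' }
In D → F F X: F is followed by F X, add FIRST(F X) \ {ε} = { '+' }
In D → F F X: F is followed by X, add FIRST(X) \ {ε} = { '+' }

The FOLLOW sets referred to above (computed the same way, to a fixed point):
  FOLLOW(X) = { $, '+', 'd' }

Taking the union: FOLLOW(F) = { $, '+', 'd' }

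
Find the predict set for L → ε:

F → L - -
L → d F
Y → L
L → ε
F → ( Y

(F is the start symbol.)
PREDICT(L → ε) = (FIRST(RHS) \ {ε}) ∪ (FOLLOW(L) if ε ∈ FIRST(RHS), i.e. RHS ⇒* ε)
The right-hand side is ε (FIRST(ε) = { ε }), so the predict set is FOLLOW(L) = { $, '-' }
PREDICT(L → ε) = { $, '-' }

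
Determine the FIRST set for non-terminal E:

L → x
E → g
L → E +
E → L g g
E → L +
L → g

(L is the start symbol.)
FIRST sets of the other non-terminals involved (by the same procedure, iterated to a fixed point):
  FIRST(L) = { 'g', 'x' }

From E → g:
  - g is a terminal: add 'g' and stop
From E → L g g:
  - L is a non-terminal: add FIRST(L) \ {ε} = { 'g', 'x' }
    L is not nullable, so stop
From E → L +:
  - L is a non-terminal: add FIRST(L) \ {ε} = { 'g', 'x' }
    L is not nullable, so stop

Collecting: FIRST(E) = { 'g', 'x' }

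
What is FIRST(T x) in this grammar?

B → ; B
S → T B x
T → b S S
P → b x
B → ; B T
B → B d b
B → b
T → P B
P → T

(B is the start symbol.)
FIRST sets of the non-terminals involved (from the grammar, by fixed-point iteration):
  FIRST(T) = { 'b' }

To compute FIRST(T x), process the symbols left to right:
Symbol T is a non-terminal. Add FIRST(T) \ {ε} = { 'b' }
T is not nullable (ε ∉ FIRST(T)), so stop here.
FIRST(T x) = { 'b' }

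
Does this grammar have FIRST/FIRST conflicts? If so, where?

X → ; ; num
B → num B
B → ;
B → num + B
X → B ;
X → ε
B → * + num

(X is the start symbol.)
Yes. X → ';' ';' num / X → B ';' on { ';' }; B → num B / B → num '+' B on { 'num' }

A FIRST/FIRST conflict occurs when two productions N → α and N → β for the same non-terminal have FIRST(α) ∩ FIRST(β) ≠ ∅ (with ε ∈ FIRST of a nullable right-hand side, so two nullable alternatives also conflict).

FIRST sets of the non-terminals at (or reachable through a nullable prefix from) the front of some alternative:
  FIRST(B) = { '*', ';', 'num' }

Productions for X:
  X → ; ; num: FIRST = { ';' }
  X → B ;: FIRST = { '*', ';', 'num' }
  X → ε: FIRST = { ε }
Productions for B:
  B → num B: FIRST = { 'num' }
  B → ;: FIRST = { ';' }
  B → num + B: FIRST = { 'num' }
  B → * + num: FIRST = { '*' }

Conflict for X: X → ; ; num and X → B ;
  Overlap: { ';' }
Conflict for B: B → num B and B → num + B
  Overlap: { 'num' }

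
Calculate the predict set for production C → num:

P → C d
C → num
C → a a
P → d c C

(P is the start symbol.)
PREDICT(C → num) = (FIRST(RHS) \ {ε}) ∪ (FOLLOW(C) if ε ∈ FIRST(RHS), i.e. RHS ⇒* ε)
FIRST(num) = { 'num' }
ε ∉ FIRST(num), so FOLLOW(C) is not added.
PREDICT(C → num) = { 'num' }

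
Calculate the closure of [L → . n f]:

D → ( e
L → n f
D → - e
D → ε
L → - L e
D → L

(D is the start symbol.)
{ [L → . n f] }

Start with: [L → . n f]
The dot precedes the terminal n, so nothing is added.

CLOSURE = { [L → . n f] }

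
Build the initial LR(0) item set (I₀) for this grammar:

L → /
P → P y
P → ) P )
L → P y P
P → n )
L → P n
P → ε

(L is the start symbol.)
First, augment the grammar with L' → L
I₀ = CLOSURE({ [L' → . L] }):
  [L' → . L] has the dot before L: add [L → . /], [L → . P y P], [L → . P n]
  [L → . P y P] has the dot before P: add [P → . P y], [P → . ) P )], [P → . n )], [P → .]
No further items can be added.

I₀ = { [L → . /], [L → . P n], [L → . P y P], [L' → . L], [P → . ) P )], [P → . P y], [P → . n )], [P → .] }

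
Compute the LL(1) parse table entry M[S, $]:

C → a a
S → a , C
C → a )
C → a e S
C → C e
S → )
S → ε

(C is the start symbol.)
S → ε

To find M[S, $], we find productions for S where $ is in the predict set (PREDICT(N → α) = (FIRST(α) \ {ε}) ∪ (FOLLOW(N) if α ⇒* ε)).

Relevant sets:
  FOLLOW(S) = { $, 'e' }

S → a , C: PREDICT = { 'a' }
S → ): PREDICT = { ')' }
S → ε: PREDICT = { $, 'e' }
  $ is in predict set, so this production goes in M[S, $]

M[S, $] = S → ε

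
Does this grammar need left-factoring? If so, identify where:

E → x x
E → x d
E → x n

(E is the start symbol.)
Left-factoring is needed when two productions for the same non-terminal
share a common prefix on the right-hand side.

Productions for E:
  E → x x
  E → x d
  E → x n

Found common prefix 'x' in productions for E

Answer: Yes, E has productions with common prefix 'x'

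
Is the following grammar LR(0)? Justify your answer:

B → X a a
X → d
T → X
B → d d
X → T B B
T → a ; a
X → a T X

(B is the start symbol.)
Augment with B' → B and build the canonical LR(0) collection (I0 = CLOSURE({[B' → . B]}), then GOTO on every symbol after a dot until no new states appear). It has 17 states:
  I0: { [B → . X a a], [B → . d d], [B' → . B], [T → . X], [T → . a ; a], [X → . T B B], [X → . a T X], [X → . d] }  — shift
  I1: { [B' → B .] }  — accept
  I2: { [B → . X a a], [B → . d d], [T → . X], [T → . a ; a], [X → . T B B], [X → . a T X], [X → . d], [X → T . B B] }  — shift
  I3: { [B → X . a a], [T → X .] }  — shift, reduce
  I4: { [T → . X], [T → . a ; a], [T → a . ; a], [X → . T B B], [X → . a T X], [X → . d], [X → a . T X] }  — shift
  I5: { [B → d . d], [X → d .] }  — shift, reduce
  I6: { [B → d d .] }  — reduce
  I7: { [T → a ; . a] }  — shift
  I8: { [B → . X a a], [B → . d d], [T → . X], [T → . a ; a], [X → . T B B], [X → . a T X], [X → . d], [X → T . B B], [X → a T . X] }  — shift
  I9: { [T → X .] }  — reduce
  I10: { [X → d .] }  — reduce
  I11: { [B → . X a a], [B → . d d], [T → . X], [T → . a ; a], [X → . T B B], [X → . a T X], [X → . d], [X → T B . B] }  — shift
  I12: { [B → X . a a], [T → X .], [X → a T X .] }  — shift, 2 reduces
  I13: { [B → X a . a] }  — shift
  I14: { [B → X a a .] }  — reduce
  I15: { [X → T B B .] }  — reduce
  I16: { [T → a ; a .] }  — reduce

Conflict in state I3:
  Shift-reduce conflict between [T → X .] and [B → X . a a]
So the grammar is NOT LR(0).

Answer: No. Shift-reduce conflict between [T → X .] and [B → X . a a]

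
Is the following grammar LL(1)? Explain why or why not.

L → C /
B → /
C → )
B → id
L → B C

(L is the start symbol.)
Yes, the grammar is LL(1).

Relevant sets:
  FIRST(C) = { ')' }
  FIRST(B) = { '/', 'id' }

For L:
  PREDICT(L → C '/') = { ')' }
  PREDICT(L → B C) = { '/', 'id' }
For B:
  PREDICT(B → '/') = { '/' }
  PREDICT(B → id) = { 'id' }
C has a single production, so nothing to check there.

All predict sets are disjoint. The grammar IS LL(1).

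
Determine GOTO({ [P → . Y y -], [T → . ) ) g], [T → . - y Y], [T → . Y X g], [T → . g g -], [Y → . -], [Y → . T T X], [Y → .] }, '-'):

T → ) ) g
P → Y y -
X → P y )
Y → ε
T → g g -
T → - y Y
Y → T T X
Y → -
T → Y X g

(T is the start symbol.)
{ [T → - . y Y], [Y → - .] }

GOTO(I, '-') = CLOSURE({ [A → αX.β] : [A → α.Xβ] ∈ I, X = '-' })

Items with dot before '-', with the dot advanced:
  [T → . - y Y] → [T → - . y Y]
  [Y → . -] → [Y → - .]
Closure adds nothing (no advanced item has the dot before a non-terminal).

GOTO = { [T → - . y Y], [Y → - .] }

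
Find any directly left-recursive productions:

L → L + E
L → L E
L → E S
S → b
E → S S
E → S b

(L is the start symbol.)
L → L + E: LEFT RECURSIVE (starts with L)
L → L E: LEFT RECURSIVE (starts with L)
L → E S: starts with E
S → b: starts with b
E → S S: starts with S
E → S b: starts with S

The grammar has direct left recursion on: L.

Answer: Yes, L is left-recursive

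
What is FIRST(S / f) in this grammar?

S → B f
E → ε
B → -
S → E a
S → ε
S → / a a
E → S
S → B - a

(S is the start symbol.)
FIRST sets of the non-terminals involved (from the grammar, by fixed-point iteration):
  FIRST(S) = { '-', '/', 'a', ε }

To compute FIRST(S / f), process the symbols left to right:
Symbol S is a non-terminal. Add FIRST(S) \ {ε} = { '-', '/', 'a' }
S is nullable (ε ∈ FIRST(S)), continue to the next symbol.
Symbol / is a terminal. Add '/' and stop.
FIRST(S / f) = { '-', '/', 'a' }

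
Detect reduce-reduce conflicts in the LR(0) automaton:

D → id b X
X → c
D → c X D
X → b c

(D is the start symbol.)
A reduce-reduce conflict occurs when an LR(0) state has two complete items [A → α .] and [B → β .] — both call for a reduction, and with no lookahead the parser cannot choose between them.

Augment with D' → D and build the canonical LR(0) collection (I0 = CLOSURE({[D' → . D]}), then GOTO on every symbol after a dot until no new states appear). It has 11 states:
  I0: { [D → . c X D], [D → . id b X], [D' → . D] }  — shift
  I1: { [D' → D .] }  — accept
  I2: { [D → c . X D], [X → . b c], [X → . c] }  — shift
  I3: { [D → id . b X] }  — shift
  I4: { [D → id b . X], [X → . b c], [X → . c] }  — shift
  I5: { [D → id b X .] }  — reduce
  I6: { [X → b . c] }  — shift
  I7: { [X → c .] }  — reduce
  I8: { [X → b c .] }  — reduce
  I9: { [D → . c X D], [D → . id b X], [D → c X . D] }  — shift
  I10: { [D → c X D .] }  — reduce

No state contains more than one complete item.

Answer: No reduce-reduce conflicts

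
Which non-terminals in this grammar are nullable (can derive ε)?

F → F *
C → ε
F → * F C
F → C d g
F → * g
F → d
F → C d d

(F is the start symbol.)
A non-terminal is nullable if it can derive ε (the empty string): either it has an ε-production, or it has a production whose right-hand side consists entirely of nullable non-terminals.

ε-productions: C → ε
So C is immediately nullable.
No further non-terminal can be added: every production for the remaining non-terminals contains a terminal or a non-nullable non-terminal.
Nullable = { 'C' }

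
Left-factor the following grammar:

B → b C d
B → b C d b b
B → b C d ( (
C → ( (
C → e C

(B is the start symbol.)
Left-factoring transforms A → αβ₁ | αβ₂ into A → αA' and A' → β₁ | β₂
(α is the longest common prefix among the alternatives). Repeat until
no nonterminal has two alternatives with a common prefix.

Round 1: B has alternatives sharing prefix 'b C d'. Introduce B': B → b C d B'
  Add: B' → ε
  Add: B' → b b
  Add: B' → ( (

No remaining common prefixes — done.

Resulting grammar:
B → b C d B'
B' → ε
B' → b b
B' → ( (
C → ( (
C → e C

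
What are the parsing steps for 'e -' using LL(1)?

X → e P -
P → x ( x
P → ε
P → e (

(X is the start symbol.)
Stack is shown with the top on the left.

Stack    Input  Action
----------------------
X $      e - $  output X → e P -
e P - $  e - $  match 'e'
P - $    - $    output P → ε
- $      - $    match '-'
$        $      accept

The string is accepted.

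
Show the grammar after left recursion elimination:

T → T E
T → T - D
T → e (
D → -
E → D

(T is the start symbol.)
T → e ( T'
T' → E T'
T' → - D T'
T' → ε
D → -
E → D

T is directly left-recursive. The standard transformation for
  A → A α₁ | ... | A α_m | β₁ | ... | β_n
is
  A  → β₁ A' | ... | β_n A'
  A' → α₁ A' | ... | α_m A' | ε

T → e ( becomes T → e ( T'
T → T E becomes T' → E T'
T → T - D becomes T' → - D T'
Add T' → ε

Productions for other non-terminals are unchanged:
  D → -
  E → D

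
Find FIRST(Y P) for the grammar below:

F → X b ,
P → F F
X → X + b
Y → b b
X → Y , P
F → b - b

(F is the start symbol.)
FIRST sets of the non-terminals involved (from the grammar, by fixed-point iteration):
  FIRST(Y) = { 'b' }

To compute FIRST(Y P), process the symbols left to right:
Symbol Y is a non-terminal. Add FIRST(Y) \ {ε} = { 'b' }
Y is not nullable (ε ∉ FIRST(Y)), so stop here.
FIRST(Y P) = { 'b' }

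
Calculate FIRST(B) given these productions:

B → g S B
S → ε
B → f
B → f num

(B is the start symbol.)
From B → g S B:
  - g is a terminal: add 'g' and stop
From B → f:
  - f is a terminal: add 'f' and stop
From B → f num:
  - f is a terminal: add 'f' and stop

Collecting: FIRST(B) = { 'f', 'g' }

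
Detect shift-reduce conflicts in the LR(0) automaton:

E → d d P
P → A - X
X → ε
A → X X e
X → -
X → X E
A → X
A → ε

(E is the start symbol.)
A shift-reduce conflict occurs when an LR(0) state has both:
  - a complete (reduce) item [A → α .] (dot at the end), and
  - a shift item [B → β . c γ] (dot before a terminal).

Augment with E' → E and build the canonical LR(0) collection (I0 = CLOSURE({[E' → . E]}), then GOTO on every symbol after a dot until no new states appear). It has 13 states:
  I0: { [E → . d d P], [E' → . E] }  — shift
  I1: { [E' → E .] }  — accept
  I2: { [E → d . d P] }  — shift
  I3: { [A → . X X e], [A → . X], [A → .], [E → d d . P], [P → . A - X], [X → . -], [X → . X E], [X → .] }  — shift, 2 reduces
  I4: { [X → - .] }  — reduce
  I5: { [P → A . - X] }  — shift
  I6: { [E → d d P .] }  — reduce
  I7: { [A → X . X e], [A → X .], [E → . d d P], [X → . -], [X → . X E], [X → .], [X → X . E] }  — shift, 2 reduces
  I8: { [X → X E .] }  — reduce
  I9: { [A → X X . e], [E → . d d P], [X → X . E] }  — shift
  I10: { [A → X X e .] }  — reduce
  I11: { [P → A - . X], [X → . -], [X → . X E], [X → .] }  — shift, reduce
  I12: { [E → . d d P], [P → A - X .], [X → X . E] }  — shift, reduce

I3 contains reduce items [A → .], [X → .] and shift item [X → . -] — shift-reduce conflict.
I7 contains reduce items [A → X .], [X → .] and shift items [E → . d d P], [X → . -] — shift-reduce conflict.
I11 contains reduce item [X → .] and shift item [X → . -] — shift-reduce conflict.
I12 contains reduce item [P → A - X .] and shift item [E → . d d P] — shift-reduce conflict.

Answer: Yes — I3: [A → .] vs [X → . -]; I7: [A → X .] vs [E → . d d P]; I11: [X → .] vs [X → . -]; I12: [P → A - X .] vs [E → . d d P]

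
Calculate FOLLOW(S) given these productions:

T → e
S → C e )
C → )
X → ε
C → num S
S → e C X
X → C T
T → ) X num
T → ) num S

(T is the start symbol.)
{ $, ')', 'e', 'num' }

To compute FOLLOW(S), find every occurrence of S on a right-hand side N → α S β: add FIRST(β) \ {ε}, and if β is empty or nullable also add FOLLOW(N). Iterate to a fixed point.

In C → num S: S is at the end, add FOLLOW(C)
In T → ) num S: S is at the end, add FOLLOW(T)

The FOLLOW sets referred to above (computed the same way, to a fixed point):
  FOLLOW(C) = { $, ')', 'e', 'num' }
  FOLLOW(T) = { $, ')', 'e', 'num' }

Taking the union: FOLLOW(S) = { $, ')', 'e', 'num' }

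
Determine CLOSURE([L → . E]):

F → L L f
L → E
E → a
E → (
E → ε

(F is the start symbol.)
Start with: [L → . E]
  [L → . E] has the dot before E: add [E → . a], [E → . (], [E → .]
No further items can be added.

CLOSURE = { [E → . (], [E → . a], [E → .], [L → . E] }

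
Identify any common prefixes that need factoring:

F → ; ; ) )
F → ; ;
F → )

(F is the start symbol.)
Left-factoring is needed when two productions for the same non-terminal
share a common prefix on the right-hand side.

Productions for F:
  F → ; ; ) )
  F → ; ;
  F → )

Found common prefix '; ;' in productions for F

Answer: Yes, F has productions with common prefix '; ;'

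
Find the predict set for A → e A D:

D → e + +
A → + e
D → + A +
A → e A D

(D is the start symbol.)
PREDICT(A → e A D) = (FIRST(RHS) \ {ε}) ∪ (FOLLOW(A) if ε ∈ FIRST(RHS), i.e. RHS ⇒* ε)
FIRST(e A D) = { 'e' }
ε ∉ FIRST(e A D), so FOLLOW(A) is not added.
PREDICT(A → e A D) = { 'e' }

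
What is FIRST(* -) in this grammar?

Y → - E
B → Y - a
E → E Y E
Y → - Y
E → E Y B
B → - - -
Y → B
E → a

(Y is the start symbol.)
{ '*' }

To compute FIRST(* -), process the symbols left to right:
Symbol * is a terminal. Add '*' and stop.
FIRST(* -) = { '*' }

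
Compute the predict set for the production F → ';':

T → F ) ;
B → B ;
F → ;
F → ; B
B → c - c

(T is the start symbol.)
{ ';' }

PREDICT(F → ';') = (FIRST(RHS) \ {ε}) ∪ (FOLLOW(F) if ε ∈ FIRST(RHS), i.e. RHS ⇒* ε)
FIRST(';') = { ';' }
ε ∉ FIRST(';'), so FOLLOW(F) is not added.
PREDICT(F → ';') = { ';' }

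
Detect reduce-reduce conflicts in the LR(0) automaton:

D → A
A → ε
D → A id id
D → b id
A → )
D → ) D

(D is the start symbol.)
Augment with D' → D and build the canonical LR(0) collection (I0 = CLOSURE({[D' → . D]}), then GOTO on every symbol after a dot until no new states appear). It has 9 states:
  I0: { [A → . )], [A → .], [D → . ) D], [D → . A id id], [D → . A], [D → . b id], [D' → . D] }  — shift, reduce
  I1: { [A → ) .], [A → . )], [A → .], [D → ) . D], [D → . ) D], [D → . A id id], [D → . A], [D → . b id] }  — shift, 2 reduces
  I2: { [D → A . id id], [D → A .] }  — shift, reduce
  I3: { [D' → D .] }  — accept
  I4: { [D → b . id] }  — shift
  I5: { [D → b id .] }  — reduce
  I6: { [D → A id . id] }  — shift
  I7: { [D → A id id .] }  — reduce
  I8: { [D → ) D .] }  — reduce

I1 contains complete items [A → .], [A → ) .] — reduce-reduce conflict.

Answer: Yes — I1: [A → .] vs [A → ) .]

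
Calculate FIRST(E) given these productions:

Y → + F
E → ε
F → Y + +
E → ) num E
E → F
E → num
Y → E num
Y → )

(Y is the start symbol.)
To compute FIRST(E), examine every production with E on the left-hand side, reading each right-hand side left to right until a non-nullable symbol is reached.

FIRST sets of the other non-terminals involved (by the same procedure, iterated to a fixed point):
  FIRST(F) = { ')', '+', 'num' }

From E → ε:
  - ε-production, so ε ∈ FIRST(E)
From E → ) num E:
  - ')' is a terminal: add ')' and stop
From E → F:
  - F is a non-terminal: add FIRST(F) \ {ε} = { ')', '+', 'num' }
    F is not nullable, so stop
From E → num:
  - num is a terminal: add 'num' and stop

Collecting: FIRST(E) = { ')', '+', 'num', ε }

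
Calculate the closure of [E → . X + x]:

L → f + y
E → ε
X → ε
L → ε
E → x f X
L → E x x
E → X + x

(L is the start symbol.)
Start with: [E → . X + x]
  [E → . X + x] has the dot before X: add [X → .]
No further items can be added.

CLOSURE = { [E → . X + x], [X → .] }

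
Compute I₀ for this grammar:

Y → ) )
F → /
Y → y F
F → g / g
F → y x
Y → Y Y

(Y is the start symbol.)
First, augment the grammar with Y' → Y
I₀ = CLOSURE({ [Y' → . Y] }):
  [Y' → . Y] has the dot before Y: add [Y → . ) )], [Y → . y F], [Y → . Y Y]
No further items can be added.

I₀ = { [Y → . ) )], [Y → . Y Y], [Y → . y F], [Y' → . Y] }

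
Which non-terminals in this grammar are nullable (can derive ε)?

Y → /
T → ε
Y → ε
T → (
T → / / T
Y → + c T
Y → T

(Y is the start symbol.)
{ 'T', 'Y' }

A non-terminal is nullable if it can derive ε (the empty string): either it has an ε-production, or it has a production whose right-hand side consists entirely of nullable non-terminals.

ε-productions: T → ε, Y → ε
So T, Y are immediately nullable.
Every non-terminal is now nullable.
Nullable = { 'T', 'Y' }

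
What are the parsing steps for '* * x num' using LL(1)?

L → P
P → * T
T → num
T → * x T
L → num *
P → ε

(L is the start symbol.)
Stack is shown with the top on the left.

Stack    Input        Action
----------------------------
L $      * * x num $  output L → P
P $      * * x num $  output P → * T
* T $    * * x num $  match '*'
T $      * x num $    output T → * x T
* x T $  * x num $    match '*'
x T $    x num $      match 'x'
T $      num $        output T → num
num $    num $        match 'num'
$        $            accept

The string is accepted.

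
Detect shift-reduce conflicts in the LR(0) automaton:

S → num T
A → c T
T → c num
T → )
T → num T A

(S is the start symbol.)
No shift-reduce conflicts

Augment with S' → S and build the canonical LR(0) collection (I0 = CLOSURE({[S' → . S]}), then GOTO on every symbol after a dot until no new states appear). It has 12 states:
  I0: { [S → . num T], [S' → . S] }  — shift
  I1: { [S' → S .] }  — accept
  I2: { [S → num . T], [T → . )], [T → . c num], [T → . num T A] }  — shift
  I3: { [T → ) .] }  — reduce
  I4: { [S → num T .] }  — reduce
  I5: { [T → c . num] }  — shift
  I6: { [T → . )], [T → . c num], [T → . num T A], [T → num . T A] }  — shift
  I7: { [A → . c T], [T → num T . A] }  — shift
  I8: { [T → num T A .] }  — reduce
  I9: { [A → c . T], [T → . )], [T → . c num], [T → . num T A] }  — shift
  I10: { [A → c T .] }  — reduce
  I11: { [T → c num .] }  — reduce

No state contains both a complete item and a shift item.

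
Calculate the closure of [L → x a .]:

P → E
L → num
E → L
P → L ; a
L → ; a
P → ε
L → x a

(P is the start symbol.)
{ [L → x a .] }

To compute CLOSURE, for each item [A → α.Bβ] where B is a non-terminal, add [B → .γ] for all productions B → γ; repeat for the newly added items until nothing changes.

Start with: [L → x a .]
The dot is at the end, so nothing is added.

CLOSURE = { [L → x a .] }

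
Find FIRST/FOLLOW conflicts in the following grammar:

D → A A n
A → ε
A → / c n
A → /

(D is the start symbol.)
Nullable non-terminals: A.

A: nullable alternative(s) A → ε; FOLLOW(A) = { '/', 'n' }
  A → ε: FIRST \ {ε} = { } — this is the only nullable alternative, skip
  A → / c n: FIRST \ {ε} = { '/' } — overlaps FOLLOW(A) on { '/' }: CONFLICT
  A → /: FIRST \ {ε} = { '/' } — overlaps FOLLOW(A) on { '/' }: CONFLICT

D has no nullable alternative, so no FIRST/FOLLOW check is needed there.

So the grammar has 2 FIRST/FOLLOW conflicts (marked CONFLICT above).

Answer: Yes. A → '/' c n with FOLLOW(A) on { '/' }; A → '/' with FOLLOW(A) on { '/' }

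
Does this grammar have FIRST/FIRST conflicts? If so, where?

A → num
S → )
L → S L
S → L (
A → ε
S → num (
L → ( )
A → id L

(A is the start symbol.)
A FIRST/FIRST conflict occurs when two productions N → α and N → β for the same non-terminal have FIRST(α) ∩ FIRST(β) ≠ ∅ (with ε ∈ FIRST of a nullable right-hand side, so two nullable alternatives also conflict).

FIRST sets of the non-terminals at (or reachable through a nullable prefix from) the front of some alternative:
  FIRST(L) = { '(', ')', 'num' }
  FIRST(S) = { '(', ')', 'num' }

Productions for A:
  A → num: FIRST = { 'num' }
  A → ε: FIRST = { ε }
  A → id L: FIRST = { 'id' }
Productions for S:
  S → ): FIRST = { ')' }
  S → L (: FIRST = { '(', ')', 'num' }
  S → num (: FIRST = { 'num' }
Productions for L:
  L → S L: FIRST = { '(', ')', 'num' }
  L → ( ): FIRST = { '(' }

Conflict for S: S → ) and S → L (
  Overlap: { ')' }
Conflict for S: S → L ( and S → num (
  Overlap: { 'num' }
Conflict for L: L → S L and L → ( )
  Overlap: { '(' }

Answer: Yes. S → ')' / S → L '(' on { ')' }; S → L '(' / S → num '(' on { 'num' }; L → S L / L → '(' ')' on { '(' }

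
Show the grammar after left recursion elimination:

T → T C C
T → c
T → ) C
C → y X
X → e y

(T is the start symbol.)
T → c T'
T → ) C T'
T' → C C T'
T' → ε
C → y X
X → e y

T is directly left-recursive. The standard transformation for
  A → A α₁ | ... | A α_m | β₁ | ... | β_n
is
  A  → β₁ A' | ... | β_n A'
  A' → α₁ A' | ... | α_m A' | ε

T → c becomes T → c T'
T → ) C becomes T → ) C T'
T → T C C becomes T' → C C T'
Add T' → ε

Productions for other non-terminals are unchanged:
  C → y X
  X → e y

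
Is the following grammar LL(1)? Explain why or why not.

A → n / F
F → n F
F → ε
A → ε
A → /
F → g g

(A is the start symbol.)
Yes, the grammar is LL(1).

A grammar is LL(1) if for each non-terminal N with multiple productions, the predict sets of those productions are pairwise disjoint, where PREDICT(N → α) = (FIRST(α) \ {ε}) ∪ (FOLLOW(N) if α ⇒* ε).

Relevant sets:
  FOLLOW(A) = { $ }
  FOLLOW(F) = { $ }

For A:
  PREDICT(A → n '/' F) = { 'n' }
  PREDICT(A → ε) = { $ }
  PREDICT(A → '/') = { '/' }
For F:
  PREDICT(F → n F) = { 'n' }
  PREDICT(F → ε) = { $ }
  PREDICT(F → g g) = { 'g' }

All predict sets are disjoint. The grammar IS LL(1).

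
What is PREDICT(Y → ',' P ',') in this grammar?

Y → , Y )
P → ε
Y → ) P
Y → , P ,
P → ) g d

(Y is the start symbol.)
{ ',' }

PREDICT(Y → ',' P ',') = (FIRST(RHS) \ {ε}) ∪ (FOLLOW(Y) if ε ∈ FIRST(RHS), i.e. RHS ⇒* ε)
FIRST(',' P ',') = { ',' }
ε ∉ FIRST(',' P ','), so FOLLOW(Y) is not added.
PREDICT(Y → ',' P ',') = { ',' }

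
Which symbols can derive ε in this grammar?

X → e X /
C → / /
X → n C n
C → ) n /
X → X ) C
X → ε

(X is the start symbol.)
{ 'X' }

A non-terminal is nullable if it can derive ε (the empty string): either it has an ε-production, or it has a production whose right-hand side consists entirely of nullable non-terminals.

ε-productions: X → ε
So X is immediately nullable.
No further non-terminal can be added: every production for the remaining non-terminals contains a terminal or a non-nullable non-terminal.
Nullable = { 'X' }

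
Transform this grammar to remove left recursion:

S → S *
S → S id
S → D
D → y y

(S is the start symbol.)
S → D S'
S' → * S'
S' → id S'
S' → ε
D → y y

S is directly left-recursive. The standard transformation for
  A → A α₁ | ... | A α_m | β₁ | ... | β_n
is
  A  → β₁ A' | ... | β_n A'
  A' → α₁ A' | ... | α_m A' | ε

S → D becomes S → D S'
S → S * becomes S' → * S'
S → S id becomes S' → id S'
Add S' → ε

Productions for other non-terminals are unchanged:
  D → y y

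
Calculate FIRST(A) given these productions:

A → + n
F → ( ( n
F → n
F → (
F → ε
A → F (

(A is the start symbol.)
To compute FIRST(A), examine every production with A on the left-hand side, reading each right-hand side left to right until a non-nullable symbol is reached.

FIRST sets of the other non-terminals involved (by the same procedure, iterated to a fixed point):
  FIRST(F) = { '(', 'n', ε }

From A → + n:
  - '+' is a terminal: add '+' and stop
From A → F (:
  - F is a non-terminal: add FIRST(F) \ {ε} = { '(', 'n' }
    F is nullable, so continue to the next symbol
  - '(' is a terminal: add '(' and stop

Collecting: FIRST(A) = { '(', '+', 'n' }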